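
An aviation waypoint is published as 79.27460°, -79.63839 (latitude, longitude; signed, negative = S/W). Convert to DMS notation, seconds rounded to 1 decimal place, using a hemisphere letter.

φ: 0.274600 × 60 = 16.47600′ → 16′, remainder × 60 = 28.560″
Longitude is negative → W; |value| = 79.638390
Longitude: 0.638390 × 60 = 38.30340′ → 38′, remainder × 60 = 18.204″

79°16′28.6″ N, 79°38′18.2″ W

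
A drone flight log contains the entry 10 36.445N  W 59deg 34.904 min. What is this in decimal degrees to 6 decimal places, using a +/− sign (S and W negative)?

Lat: 10 + 36.445/60 = 10.6074167
N ⇒ keep positive
Longitude: 34.904′ = 0.581733°; total 59.5817333
W → negative

10.607417, -59.581733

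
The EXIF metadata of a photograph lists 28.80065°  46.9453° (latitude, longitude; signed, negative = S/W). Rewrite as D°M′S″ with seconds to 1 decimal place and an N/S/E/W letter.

28°48′2.3″ N, 46°56′43.1″ E

Latitude: 0.800650 × 60 = 48.03900′ → 48′, remainder × 60 = 2.340″
λ: 0.945300 × 60 = 56.71800′ → 56′, remainder × 60 = 43.080″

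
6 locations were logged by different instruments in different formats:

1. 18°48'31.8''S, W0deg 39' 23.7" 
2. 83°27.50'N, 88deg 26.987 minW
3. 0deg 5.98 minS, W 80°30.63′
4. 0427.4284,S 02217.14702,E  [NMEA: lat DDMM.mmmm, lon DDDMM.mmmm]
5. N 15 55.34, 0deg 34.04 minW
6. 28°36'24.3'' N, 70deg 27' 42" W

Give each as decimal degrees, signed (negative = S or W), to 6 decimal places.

1. -18.808833, -0.656583
2. 83.458333, -88.449783
3. -0.099667, -80.510500
4. -4.457140, 22.285784
5. 15.922333, -0.567333
6. 28.606750, -70.461667

Point 1:
  Lat: 48′ + 31.8″ = 48.53000′; 18 + 48.53000/60 = 18.8088333
  hemisphere S, so the sign is −
  Longitude: 0 + 39/60 + 23.7/3600 = 0.6565833
  W → negative
Point 2:
  Lat: 83 + 27.5/60 = 83.4583333
  N → positive
  λ: 26.987′ = 0.449783°; total 88.4497833
  W ⇒ negate
Point 3:
  φ: 5.98′ = 0.099667°; total 0.0996667
  S → negative
  Longitude: 80 + 30.63/60 = 80.5105000
  W ⇒ negate
Point 4:
  φ: degrees = first 2 digits = 4, minutes = 27.4284; 4 + 27.4284/60 = 4.4571400
  hemisphere S, so the sign is −
  Longitude: degrees = first 3 digits = 22, minutes = 17.14702; 22 + 17.14702/60 = 22.2857837
  E → positive
Point 5:
  φ: 55.34′ = 0.922333°; total 15.9223333
  N → positive
  Longitude: 34.04′ = 0.567333°; total 0.5673333
  W ⇒ negate
Point 6:
  Lat: 28 + 36/60 + 24.3/3600 = 28.6067500
  N ⇒ keep positive
  λ: 27′ + 42″ = 27.70000′; 70 + 27.70000/60 = 70.4616667
  hemisphere W, so the sign is −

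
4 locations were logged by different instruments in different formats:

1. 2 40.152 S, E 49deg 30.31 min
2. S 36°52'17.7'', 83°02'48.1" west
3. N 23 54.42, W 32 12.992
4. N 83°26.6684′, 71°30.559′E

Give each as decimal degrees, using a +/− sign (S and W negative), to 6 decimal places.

1. -2.669200, 49.505167
2. -36.871583, -83.046694
3. 23.907000, -32.216533
4. 83.444473, 71.509317

Point 1:
  φ: 40.152′ = 0.669200°; total 2.6692000
  S → negative
  Longitude: 30.31′ = 0.505167°; total 49.5051667
  E → positive
Point 2:
  Lat: 52′ + 17.7″ = 52.29500′; 36 + 52.29500/60 = 36.8715833
  S → negative
  λ: 83 + 2/60 + 48.1/3600 = 83.0466944
  hemisphere W, so the sign is −
Point 3:
  φ: 23 + 54.42/60 = 23.9070000
  N ⇒ keep positive
  Longitude: 12.992′ = 0.216533°; total 32.2165333
  W ⇒ negate
Point 4:
  Lat: 83 + 26.6684/60 = 83.4444733
  N → positive
  λ: 30.559′ = 0.509317°; total 71.5093167
  E → positive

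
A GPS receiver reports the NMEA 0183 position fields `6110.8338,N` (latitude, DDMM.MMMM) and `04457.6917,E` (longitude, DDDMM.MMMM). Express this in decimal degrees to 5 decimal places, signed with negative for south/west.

61.18056, 44.96153

Latitude: degrees = first 2 digits = 61, minutes = 10.8338; 61 + 10.8338/60 = 61.180563
N ⇒ keep positive
Lon: degrees = first 3 digits = 44, minutes = 57.6917; 44 + 57.6917/60 = 44.961528
E → positive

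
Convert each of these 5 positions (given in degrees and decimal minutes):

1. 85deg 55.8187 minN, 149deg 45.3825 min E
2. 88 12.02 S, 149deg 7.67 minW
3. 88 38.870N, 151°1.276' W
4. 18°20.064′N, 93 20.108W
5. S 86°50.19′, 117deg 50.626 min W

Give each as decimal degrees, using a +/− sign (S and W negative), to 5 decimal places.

Point 1:
  Latitude: 85 + 55.8187/60 = 85.930312
  N → positive
  Longitude: 149 + 45.3825/60 = 149.756375
  E → positive
Point 2:
  Lat: 88 + 12.02/60 = 88.200333
  S → negative
  λ: 149 + 7.67/60 = 149.127833
  W ⇒ negate
Point 3:
  φ: 88 + 38.87/60 = 88.647833
  N → positive
  Lon: 151 + 1.276/60 = 151.021267
  W → negative
Point 4:
  Lat: 18 + 20.064/60 = 18.334400
  N → positive
  Lon: 20.108′ = 0.335133°; total 93.335133
  hemisphere W, so the sign is −
Point 5:
  Lat: 86 + 50.19/60 = 86.836500
  S ⇒ negate
  λ: 117 + 50.626/60 = 117.843767
  W → negative

1. 85.93031, 149.75638
2. -88.20033, -149.12783
3. 88.64783, -151.02127
4. 18.33440, -93.33513
5. -86.83650, -117.84377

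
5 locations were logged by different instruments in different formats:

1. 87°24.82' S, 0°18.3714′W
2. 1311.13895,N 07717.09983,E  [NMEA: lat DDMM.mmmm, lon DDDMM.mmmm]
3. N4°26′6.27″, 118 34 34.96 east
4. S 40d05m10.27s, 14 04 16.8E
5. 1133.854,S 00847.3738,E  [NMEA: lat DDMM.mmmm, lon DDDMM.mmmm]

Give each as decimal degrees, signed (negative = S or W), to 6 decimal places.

Point 1:
  φ: 87 + 24.82/60 = 87.4136667
  S → negative
  Longitude: 18.3714′ = 0.306190°; total 0.3061900
  W → negative
Point 2:
  φ: degrees = first 2 digits = 13, minutes = 11.13895; 13 + 11.13895/60 = 13.1856492
  N → positive
  Lon: split at 3 digits → 077° and 17.09983′; 77 + 17.09983/60 = 77.2849972
  E → positive
Point 3:
  Lat: 26′ + 6.27″ = 26.10450′; 4 + 26.10450/60 = 4.4350750
  N → positive
  Longitude: 118° + 34/60 + 34.96/3600 = 118 + 0.566667 + 0.009711 = 118.5763778
  E ⇒ keep positive
Point 4:
  Latitude: 40 + 5/60 + 10.27/3600 = 40.0861861
  S ⇒ negate
  Lon: 14° + 4/60 + 16.8/3600 = 14 + 0.066667 + 0.004667 = 14.0713333
  E → positive
Point 5:
  Latitude: split at 2 digits → 11° and 33.854′; 11 + 33.854/60 = 11.5642333
  S ⇒ negate
  Longitude: split at 3 digits → 008° and 47.3738′; 8 + 47.3738/60 = 8.7895633
  E ⇒ keep positive

1. -87.413667, -0.306190
2. 13.185649, 77.284997
3. 4.435075, 118.576378
4. -40.086186, 14.071333
5. -11.564233, 8.789563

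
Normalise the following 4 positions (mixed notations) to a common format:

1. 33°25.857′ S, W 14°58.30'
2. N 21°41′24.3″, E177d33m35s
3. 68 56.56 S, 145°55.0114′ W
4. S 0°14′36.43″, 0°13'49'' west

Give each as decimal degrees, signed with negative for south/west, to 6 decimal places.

Point 1:
  Latitude: 33 + 25.857/60 = 33.4309500
  S ⇒ negate
  Longitude: 58.3′ = 0.971667°; total 14.9716667
  W → negative
Point 2:
  φ: 21° + 41/60 + 24.3/3600 = 21 + 0.683333 + 0.006750 = 21.6900833
  N → positive
  λ: 33′ + 35″ = 33.58333′; 177 + 33.58333/60 = 177.5597222
  E ⇒ keep positive
Point 3:
  Lat: 68 + 56.56/60 = 68.9426667
  S → negative
  λ: 145 + 55.0114/60 = 145.9168567
  hemisphere W, so the sign is −
Point 4:
  Latitude: 0 + 14/60 + 36.43/3600 = 0.2434528
  S ⇒ negate
  Longitude: 0° + 13/60 + 49/3600 = 0 + 0.216667 + 0.013611 = 0.2302778
  hemisphere W, so the sign is −

1. -33.430950, -14.971667
2. 21.690083, 177.559722
3. -68.942667, -145.916857
4. -0.243453, -0.230278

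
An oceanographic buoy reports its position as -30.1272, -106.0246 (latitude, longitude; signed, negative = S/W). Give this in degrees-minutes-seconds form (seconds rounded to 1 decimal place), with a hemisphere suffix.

30°07′37.9″ S, 106°01′28.6″ W

Latitude is negative → S; |value| = 30.127200
Latitude: whole degrees 30; 7.63200′ → 7′ and 37.920″
Longitude is negative → W; |value| = 106.024600
Longitude: 0.024600 × 60 = 1.47600′ → 1′, remainder × 60 = 28.560″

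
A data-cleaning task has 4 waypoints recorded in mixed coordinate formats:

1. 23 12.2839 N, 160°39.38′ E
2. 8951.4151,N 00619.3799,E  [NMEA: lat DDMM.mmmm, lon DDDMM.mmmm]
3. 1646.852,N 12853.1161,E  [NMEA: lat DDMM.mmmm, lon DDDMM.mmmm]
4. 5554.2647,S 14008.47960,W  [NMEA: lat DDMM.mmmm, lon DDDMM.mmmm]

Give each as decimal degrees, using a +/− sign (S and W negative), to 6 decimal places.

1. 23.204732, 160.656333
2. 89.856918, 6.322998
3. 16.780867, 128.885268
4. -55.904412, -140.141327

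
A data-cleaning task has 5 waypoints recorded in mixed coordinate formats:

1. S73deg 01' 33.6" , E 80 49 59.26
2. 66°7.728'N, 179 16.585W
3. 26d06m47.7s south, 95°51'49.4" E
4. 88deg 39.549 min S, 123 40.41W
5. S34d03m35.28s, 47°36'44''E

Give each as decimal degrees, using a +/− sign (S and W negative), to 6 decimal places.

Point 1:
  Latitude: 1′ + 33.6″ = 1.56000′; 73 + 1.56000/60 = 73.0260000
  hemisphere S, so the sign is −
  Longitude: 80 + 49/60 + 59.26/3600 = 80.8331278
  E ⇒ keep positive
Point 2:
  φ: 66 + 7.728/60 = 66.1288000
  N ⇒ keep positive
  λ: 179 + 16.585/60 = 179.2764167
  hemisphere W, so the sign is −
Point 3:
  φ: 26° + 6/60 + 47.7/3600 = 26 + 0.100000 + 0.013250 = 26.1132500
  hemisphere S, so the sign is −
  Lon: 95 + 51/60 + 49.4/3600 = 95.8637222
  E ⇒ keep positive
Point 4:
  Lat: 88 + 39.549/60 = 88.6591500
  S ⇒ negate
  Lon: 123 + 40.41/60 = 123.6735000
  W ⇒ negate
Point 5:
  φ: 3′ + 35.28″ = 3.58800′; 34 + 3.58800/60 = 34.0598000
  hemisphere S, so the sign is −
  Lon: 36′ + 44″ = 36.73333′; 47 + 36.73333/60 = 47.6122222
  E → positive

1. -73.026000, 80.833128
2. 66.128800, -179.276417
3. -26.113250, 95.863722
4. -88.659150, -123.673500
5. -34.059800, 47.612222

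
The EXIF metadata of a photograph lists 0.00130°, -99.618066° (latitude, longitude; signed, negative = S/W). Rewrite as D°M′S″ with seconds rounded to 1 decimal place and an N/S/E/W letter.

0°00′4.7″ N, 99°37′5.0″ W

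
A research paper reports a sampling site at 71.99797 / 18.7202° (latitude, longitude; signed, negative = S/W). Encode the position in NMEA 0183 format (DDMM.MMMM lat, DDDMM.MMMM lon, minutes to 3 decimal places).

Latitude: fractional part 0.997970 → 59.87820 minutes
Longitude: minutes = (18.720200 − 18) × 60 = 43.21200

7159.878,N / 01843.212,E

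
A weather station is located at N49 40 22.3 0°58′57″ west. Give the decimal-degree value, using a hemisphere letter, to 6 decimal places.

Lat: 40′ + 22.3″ = 40.37167′; 49 + 40.37167/60 = 49.6728611
λ: 58′ + 57″ = 58.95000′; 0 + 58.95000/60 = 0.9825000

49.672861° N, 0.982500° W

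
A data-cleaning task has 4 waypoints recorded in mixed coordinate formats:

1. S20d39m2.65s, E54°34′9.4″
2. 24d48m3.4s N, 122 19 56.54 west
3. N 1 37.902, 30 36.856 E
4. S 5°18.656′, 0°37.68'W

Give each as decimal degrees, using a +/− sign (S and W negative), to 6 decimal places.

1. -20.650736, 54.569278
2. 24.800944, -122.332372
3. 1.631700, 30.614267
4. -5.310933, -0.628000

Point 1:
  Lat: 20 + 39/60 + 2.65/3600 = 20.6507361
  S → negative
  λ: 54° + 34/60 + 9.4/3600 = 54 + 0.566667 + 0.002611 = 54.5692778
  E ⇒ keep positive
Point 2:
  Lat: 24 + 48/60 + 3.4/3600 = 24.8009444
  N ⇒ keep positive
  Lon: 122 + 19/60 + 56.54/3600 = 122.3323722
  hemisphere W, so the sign is −
Point 3:
  Lat: 37.902′ = 0.631700°; total 1.6317000
  N ⇒ keep positive
  λ: 30 + 36.856/60 = 30.6142667
  E ⇒ keep positive
Point 4:
  Latitude: 18.656′ = 0.310933°; total 5.3109333
  hemisphere S, so the sign is −
  Longitude: 37.68′ = 0.628000°; total 0.6280000
  W → negative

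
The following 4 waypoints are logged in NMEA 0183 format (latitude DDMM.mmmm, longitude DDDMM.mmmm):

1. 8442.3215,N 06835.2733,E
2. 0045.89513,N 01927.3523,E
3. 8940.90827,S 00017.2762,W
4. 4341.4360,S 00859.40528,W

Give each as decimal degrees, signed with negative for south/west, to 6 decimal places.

1. 84.705358, 68.587888
2. 0.764919, 19.455872
3. -89.681805, -0.287937
4. -43.690600, -8.990088

Point 1:
  φ: degrees = first 2 digits = 84, minutes = 42.3215; 84 + 42.3215/60 = 84.7053583
  N ⇒ keep positive
  λ: split at 3 digits → 068° and 35.2733′; 68 + 35.2733/60 = 68.5878883
  E → positive
Point 2:
  φ: degrees = first 2 digits = 0, minutes = 45.89513; 0 + 45.89513/60 = 0.7649188
  N ⇒ keep positive
  λ: degrees = first 3 digits = 19, minutes = 27.3523; 19 + 27.3523/60 = 19.4558717
  E → positive
Point 3:
  φ: degrees = first 2 digits = 89, minutes = 40.90827; 89 + 40.90827/60 = 89.6818045
  hemisphere S, so the sign is −
  λ: split at 3 digits → 000° and 17.2762′; 0 + 17.2762/60 = 0.2879367
  hemisphere W, so the sign is −
Point 4:
  Lat: degrees = first 2 digits = 43, minutes = 41.436; 43 + 41.436/60 = 43.6906000
  S → negative
  λ: split at 3 digits → 008° and 59.40528′; 8 + 59.40528/60 = 8.9900880
  hemisphere W, so the sign is −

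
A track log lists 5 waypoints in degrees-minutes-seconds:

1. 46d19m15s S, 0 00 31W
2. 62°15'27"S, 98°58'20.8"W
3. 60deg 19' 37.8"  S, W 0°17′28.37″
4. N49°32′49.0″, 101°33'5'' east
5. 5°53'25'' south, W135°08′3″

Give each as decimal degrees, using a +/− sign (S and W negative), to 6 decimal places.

1. -46.320833, -0.008611
2. -62.257500, -98.972444
3. -60.327167, -0.291214
4. 49.546944, 101.551389
5. -5.890278, -135.134167

Point 1:
  Latitude: 19′ + 15″ = 19.25000′; 46 + 19.25000/60 = 46.3208333
  S → negative
  Lon: 0 + 0/60 + 31/3600 = 0.0086111
  hemisphere W, so the sign is −
Point 2:
  Lat: 15′ + 27″ = 15.45000′; 62 + 15.45000/60 = 62.2575000
  S → negative
  Longitude: 58′ + 20.8″ = 58.34667′; 98 + 58.34667/60 = 98.9724444
  W → negative
Point 3:
  φ: 19′ + 37.8″ = 19.63000′; 60 + 19.63000/60 = 60.3271667
  S ⇒ negate
  Lon: 0 + 17/60 + 28.37/3600 = 0.2912139
  W → negative
Point 4:
  Lat: 49° + 32/60 + 49/3600 = 49 + 0.533333 + 0.013611 = 49.5469444
  N ⇒ keep positive
  Lon: 101° + 33/60 + 5/3600 = 101 + 0.550000 + 0.001389 = 101.5513889
  E ⇒ keep positive
Point 5:
  φ: 5 + 53/60 + 25/3600 = 5.8902778
  S ⇒ negate
  Lon: 135° + 8/60 + 3/3600 = 135 + 0.133333 + 0.000833 = 135.1341667
  hemisphere W, so the sign is −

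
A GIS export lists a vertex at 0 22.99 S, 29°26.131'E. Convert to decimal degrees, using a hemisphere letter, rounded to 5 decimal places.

0.38317° S, 29.43552° E

φ: 22.99′ = 0.383167°; total 0.383167
Lon: 29 + 26.131/60 = 29.435517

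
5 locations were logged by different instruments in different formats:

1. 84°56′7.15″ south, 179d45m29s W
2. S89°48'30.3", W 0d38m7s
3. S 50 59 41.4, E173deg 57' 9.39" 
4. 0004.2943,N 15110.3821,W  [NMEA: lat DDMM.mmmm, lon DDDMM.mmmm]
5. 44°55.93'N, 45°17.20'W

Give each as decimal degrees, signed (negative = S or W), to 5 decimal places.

Point 1:
  φ: 84° + 56/60 + 7.15/3600 = 84 + 0.933333 + 0.001986 = 84.935319
  S → negative
  λ: 179 + 45/60 + 29/3600 = 179.758056
  W → negative
Point 2:
  Lat: 48′ + 30.3″ = 48.50500′; 89 + 48.50500/60 = 89.808417
  S → negative
  Longitude: 0 + 38/60 + 7/3600 = 0.635278
  hemisphere W, so the sign is −
Point 3:
  Lat: 50° + 59/60 + 41.4/3600 = 50 + 0.983333 + 0.011500 = 50.994833
  S ⇒ negate
  Lon: 173° + 57/60 + 9.39/3600 = 173 + 0.950000 + 0.002608 = 173.952608
  E ⇒ keep positive
Point 4:
  Latitude: degrees = first 2 digits = 0, minutes = 4.2943; 0 + 4.2943/60 = 0.071572
  N → positive
  λ: degrees = first 3 digits = 151, minutes = 10.3821; 151 + 10.3821/60 = 151.173035
  W → negative
Point 5:
  Lat: 44 + 55.93/60 = 44.932167
  N → positive
  λ: 45 + 17.2/60 = 45.286667
  W → negative

1. -84.93532, -179.75806
2. -89.80842, -0.63528
3. -50.99483, 173.95261
4. 0.07157, -151.17304
5. 44.93217, -45.28667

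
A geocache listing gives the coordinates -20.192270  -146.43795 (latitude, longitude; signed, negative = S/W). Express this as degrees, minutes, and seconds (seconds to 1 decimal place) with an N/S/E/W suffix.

20°11′32.2″ S, 146°26′16.6″ W

Latitude is negative → S; |value| = 20.192270
φ: 0.192270° → 11.53620′; 0.53620 × 60 = 32.172″
Longitude is negative → W; |value| = 146.437950
λ: whole degrees 146; 26.27700′ → 26′ and 16.620″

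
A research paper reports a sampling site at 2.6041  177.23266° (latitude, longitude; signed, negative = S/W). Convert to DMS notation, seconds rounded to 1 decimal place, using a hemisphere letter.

2°36′14.8″ N, 177°13′57.6″ E

Latitude: 0.604100 × 60 = 36.24600′ → 36′, remainder × 60 = 14.760″
λ: 0.232660 × 60 = 13.95960′ → 13′, remainder × 60 = 57.576″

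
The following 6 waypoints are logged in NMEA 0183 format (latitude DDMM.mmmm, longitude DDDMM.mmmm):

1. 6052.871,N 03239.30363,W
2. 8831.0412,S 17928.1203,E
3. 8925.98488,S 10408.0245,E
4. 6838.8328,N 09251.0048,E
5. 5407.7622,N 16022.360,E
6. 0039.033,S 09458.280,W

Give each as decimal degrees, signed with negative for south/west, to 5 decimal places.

Point 1:
  φ: split at 2 digits → 60° and 52.871′; 60 + 52.871/60 = 60.881183
  N ⇒ keep positive
  Lon: degrees = first 3 digits = 32, minutes = 39.30363; 32 + 39.30363/60 = 32.655061
  W ⇒ negate
Point 2:
  Latitude: split at 2 digits → 88° and 31.0412′; 88 + 31.0412/60 = 88.517353
  hemisphere S, so the sign is −
  λ: split at 3 digits → 179° and 28.1203′; 179 + 28.1203/60 = 179.468672
  E → positive
Point 3:
  φ: degrees = first 2 digits = 89, minutes = 25.98488; 89 + 25.98488/60 = 89.433081
  hemisphere S, so the sign is −
  Longitude: split at 3 digits → 104° and 8.0245′; 104 + 8.0245/60 = 104.133742
  E ⇒ keep positive
Point 4:
  φ: degrees = first 2 digits = 68, minutes = 38.8328; 68 + 38.8328/60 = 68.647213
  N ⇒ keep positive
  Lon: degrees = first 3 digits = 92, minutes = 51.0048; 92 + 51.0048/60 = 92.850080
  E ⇒ keep positive
Point 5:
  φ: degrees = first 2 digits = 54, minutes = 7.7622; 54 + 7.7622/60 = 54.129370
  N ⇒ keep positive
  λ: degrees = first 3 digits = 160, minutes = 22.36; 160 + 22.36/60 = 160.372667
  E → positive
Point 6:
  Lat: degrees = first 2 digits = 0, minutes = 39.033; 0 + 39.033/60 = 0.650550
  S → negative
  λ: split at 3 digits → 094° and 58.28′; 94 + 58.28/60 = 94.971333
  W → negative

1. 60.88118, -32.65506
2. -88.51735, 179.46867
3. -89.43308, 104.13374
4. 68.64721, 92.85008
5. 54.12937, 160.37267
6. -0.65055, -94.97133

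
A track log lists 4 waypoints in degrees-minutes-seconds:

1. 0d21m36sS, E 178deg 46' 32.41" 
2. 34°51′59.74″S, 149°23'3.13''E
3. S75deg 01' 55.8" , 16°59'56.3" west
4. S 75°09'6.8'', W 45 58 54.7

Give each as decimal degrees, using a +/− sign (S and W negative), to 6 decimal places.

1. -0.360000, 178.775669
2. -34.866594, 149.384203
3. -75.032167, -16.998972
4. -75.151889, -45.981861

Point 1:
  Lat: 0° + 21/60 + 36/3600 = 0 + 0.350000 + 0.010000 = 0.3600000
  S ⇒ negate
  Longitude: 46′ + 32.41″ = 46.54017′; 178 + 46.54017/60 = 178.7756694
  E → positive
Point 2:
  Lat: 34 + 51/60 + 59.74/3600 = 34.8665944
  S ⇒ negate
  Longitude: 149 + 23/60 + 3.13/3600 = 149.3842028
  E → positive
Point 3:
  φ: 1′ + 55.8″ = 1.93000′; 75 + 1.93000/60 = 75.0321667
  S → negative
  Longitude: 16° + 59/60 + 56.3/3600 = 16 + 0.983333 + 0.015639 = 16.9989722
  W → negative
Point 4:
  Latitude: 75° + 9/60 + 6.8/3600 = 75 + 0.150000 + 0.001889 = 75.1518889
  S → negative
  Longitude: 45 + 58/60 + 54.7/3600 = 45.9818611
  W ⇒ negate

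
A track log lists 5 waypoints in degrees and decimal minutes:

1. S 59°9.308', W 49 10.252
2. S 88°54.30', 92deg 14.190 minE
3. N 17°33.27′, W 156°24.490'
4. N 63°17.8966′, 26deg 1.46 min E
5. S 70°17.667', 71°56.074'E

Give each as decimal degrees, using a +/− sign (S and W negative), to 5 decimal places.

Point 1:
  φ: 59 + 9.308/60 = 59.155133
  S ⇒ negate
  Longitude: 10.252′ = 0.170867°; total 49.170867
  W ⇒ negate
Point 2:
  φ: 54.3′ = 0.905000°; total 88.905000
  S → negative
  Longitude: 92 + 14.19/60 = 92.236500
  E → positive
Point 3:
  Latitude: 33.27′ = 0.554500°; total 17.554500
  N ⇒ keep positive
  λ: 24.49′ = 0.408167°; total 156.408167
  W → negative
Point 4:
  Lat: 17.8966′ = 0.298277°; total 63.298277
  N ⇒ keep positive
  λ: 26 + 1.46/60 = 26.024333
  E → positive
Point 5:
  Lat: 17.667′ = 0.294450°; total 70.294450
  S → negative
  λ: 56.074′ = 0.934567°; total 71.934567
  E → positive

1. -59.15513, -49.17087
2. -88.90500, 92.23650
3. 17.55450, -156.40817
4. 63.29828, 26.02433
5. -70.29445, 71.93457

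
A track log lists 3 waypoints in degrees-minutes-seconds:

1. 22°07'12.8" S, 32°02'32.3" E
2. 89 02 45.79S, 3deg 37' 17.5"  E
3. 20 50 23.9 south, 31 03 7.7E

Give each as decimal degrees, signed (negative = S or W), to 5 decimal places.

1. -22.12022, 32.04231
2. -89.04605, 3.62153
3. -20.83997, 31.05214

Point 1:
  φ: 22° + 7/60 + 12.8/3600 = 22 + 0.116667 + 0.003556 = 22.120222
  S ⇒ negate
  Longitude: 32° + 2/60 + 32.3/3600 = 32 + 0.033333 + 0.008972 = 32.042306
  E → positive
Point 2:
  φ: 89° + 2/60 + 45.79/3600 = 89 + 0.033333 + 0.012719 = 89.046053
  hemisphere S, so the sign is −
  Longitude: 37′ + 17.5″ = 37.29167′; 3 + 37.29167/60 = 3.621528
  E ⇒ keep positive
Point 3:
  Lat: 20° + 50/60 + 23.9/3600 = 20 + 0.833333 + 0.006639 = 20.839972
  S → negative
  Longitude: 31° + 3/60 + 7.7/3600 = 31 + 0.050000 + 0.002139 = 31.052139
  E → positive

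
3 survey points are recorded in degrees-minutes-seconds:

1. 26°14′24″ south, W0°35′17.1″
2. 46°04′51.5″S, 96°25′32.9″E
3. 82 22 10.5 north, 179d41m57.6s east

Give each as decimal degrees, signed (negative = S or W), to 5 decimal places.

1. -26.24000, -0.58808
2. -46.08097, 96.42581
3. 82.36958, 179.69933

Point 1:
  Latitude: 26 + 14/60 + 24/3600 = 26.240000
  S → negative
  Lon: 0 + 35/60 + 17.1/3600 = 0.588083
  hemisphere W, so the sign is −
Point 2:
  Latitude: 4′ + 51.5″ = 4.85833′; 46 + 4.85833/60 = 46.080972
  S → negative
  Lon: 96 + 25/60 + 32.9/3600 = 96.425806
  E → positive
Point 3:
  Lat: 22′ + 10.5″ = 22.17500′; 82 + 22.17500/60 = 82.369583
  N ⇒ keep positive
  Longitude: 179° + 41/60 + 57.6/3600 = 179 + 0.683333 + 0.016000 = 179.699333
  E ⇒ keep positive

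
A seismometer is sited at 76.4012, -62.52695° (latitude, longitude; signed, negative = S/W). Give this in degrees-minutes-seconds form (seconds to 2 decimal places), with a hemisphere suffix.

76°24′4.32″ N, 62°31′37.02″ W

φ: 0.401200 × 60 = 24.07200′ → 24′, remainder × 60 = 4.3200″
Longitude is negative → W; |value| = 62.526950
λ: whole degrees 62; 31.61700′ → 31′ and 37.0200″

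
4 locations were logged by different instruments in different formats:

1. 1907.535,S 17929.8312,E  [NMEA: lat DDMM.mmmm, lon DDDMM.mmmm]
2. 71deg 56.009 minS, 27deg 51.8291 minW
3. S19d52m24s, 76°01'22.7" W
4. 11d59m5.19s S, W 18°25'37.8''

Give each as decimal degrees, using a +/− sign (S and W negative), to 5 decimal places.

1. -19.12558, 179.49719
2. -71.93348, -27.86382
3. -19.87333, -76.02297
4. -11.98478, -18.42717

Point 1:
  Lat: split at 2 digits → 19° and 7.535′; 19 + 7.535/60 = 19.125583
  hemisphere S, so the sign is −
  Longitude: split at 3 digits → 179° and 29.8312′; 179 + 29.8312/60 = 179.497187
  E → positive
Point 2:
  φ: 56.009′ = 0.933483°; total 71.933483
  hemisphere S, so the sign is −
  Lon: 27 + 51.8291/60 = 27.863818
  hemisphere W, so the sign is −
Point 3:
  φ: 52′ + 24″ = 52.40000′; 19 + 52.40000/60 = 19.873333
  hemisphere S, so the sign is −
  Longitude: 76 + 1/60 + 22.7/3600 = 76.022972
  hemisphere W, so the sign is −
Point 4:
  Latitude: 11° + 59/60 + 5.19/3600 = 11 + 0.983333 + 0.001442 = 11.984775
  hemisphere S, so the sign is −
  Lon: 18° + 25/60 + 37.8/3600 = 18 + 0.416667 + 0.010500 = 18.427167
  W ⇒ negate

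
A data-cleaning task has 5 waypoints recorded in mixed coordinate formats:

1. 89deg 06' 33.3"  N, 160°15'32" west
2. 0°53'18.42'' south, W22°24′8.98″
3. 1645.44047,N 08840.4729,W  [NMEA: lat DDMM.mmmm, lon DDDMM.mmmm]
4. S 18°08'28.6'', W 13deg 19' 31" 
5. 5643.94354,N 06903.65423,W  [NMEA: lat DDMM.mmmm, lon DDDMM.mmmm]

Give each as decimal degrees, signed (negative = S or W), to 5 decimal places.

Point 1:
  φ: 6′ + 33.3″ = 6.55500′; 89 + 6.55500/60 = 89.109250
  N ⇒ keep positive
  Longitude: 15′ + 32″ = 15.53333′; 160 + 15.53333/60 = 160.258889
  W → negative
Point 2:
  Lat: 0° + 53/60 + 18.42/3600 = 0 + 0.883333 + 0.005117 = 0.888450
  S → negative
  Longitude: 22° + 24/60 + 8.98/3600 = 22 + 0.400000 + 0.002494 = 22.402494
  hemisphere W, so the sign is −
Point 3:
  Lat: degrees = first 2 digits = 16, minutes = 45.44047; 16 + 45.44047/60 = 16.757341
  N → positive
  Lon: degrees = first 3 digits = 88, minutes = 40.4729; 88 + 40.4729/60 = 88.674548
  W ⇒ negate
Point 4:
  φ: 18 + 8/60 + 28.6/3600 = 18.141278
  S → negative
  λ: 19′ + 31″ = 19.51667′; 13 + 19.51667/60 = 13.325278
  W → negative
Point 5:
  Lat: degrees = first 2 digits = 56, minutes = 43.94354; 56 + 43.94354/60 = 56.732392
  N ⇒ keep positive
  λ: degrees = first 3 digits = 69, minutes = 3.65423; 69 + 3.65423/60 = 69.060904
  W → negative

1. 89.10925, -160.25889
2. -0.88845, -22.40249
3. 16.75734, -88.67455
4. -18.14128, -13.32528
5. 56.73239, -69.06090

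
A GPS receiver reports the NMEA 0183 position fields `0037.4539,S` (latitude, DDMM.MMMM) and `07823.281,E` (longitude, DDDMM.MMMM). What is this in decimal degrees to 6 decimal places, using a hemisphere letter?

φ: degrees = first 2 digits = 0, minutes = 37.4539; 0 + 37.4539/60 = 0.6242317
λ: degrees = first 3 digits = 78, minutes = 23.281; 78 + 23.281/60 = 78.3880167

0.624232° S, 78.388017° E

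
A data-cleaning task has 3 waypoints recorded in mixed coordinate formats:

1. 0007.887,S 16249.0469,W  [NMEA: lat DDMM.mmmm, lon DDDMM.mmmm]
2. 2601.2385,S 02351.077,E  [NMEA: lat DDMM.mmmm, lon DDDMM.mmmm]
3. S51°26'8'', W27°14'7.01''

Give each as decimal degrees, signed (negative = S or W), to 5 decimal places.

1. -0.13145, -162.81745
2. -26.02064, 23.85128
3. -51.43556, -27.23528

Point 1:
  Latitude: degrees = first 2 digits = 0, minutes = 7.887; 0 + 7.887/60 = 0.131450
  S ⇒ negate
  λ: degrees = first 3 digits = 162, minutes = 49.0469; 162 + 49.0469/60 = 162.817448
  W → negative
Point 2:
  φ: degrees = first 2 digits = 26, minutes = 1.2385; 26 + 1.2385/60 = 26.020642
  S ⇒ negate
  λ: degrees = first 3 digits = 23, minutes = 51.077; 23 + 51.077/60 = 23.851283
  E → positive
Point 3:
  Latitude: 51 + 26/60 + 8/3600 = 51.435556
  hemisphere S, so the sign is −
  Longitude: 27° + 14/60 + 7.01/3600 = 27 + 0.233333 + 0.001947 = 27.235281
  hemisphere W, so the sign is −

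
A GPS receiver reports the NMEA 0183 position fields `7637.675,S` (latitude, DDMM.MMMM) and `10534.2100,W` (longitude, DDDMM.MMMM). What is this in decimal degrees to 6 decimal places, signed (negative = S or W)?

-76.627917, -105.570167

Lat: split at 2 digits → 76° and 37.675′; 76 + 37.675/60 = 76.6279167
S → negative
λ: split at 3 digits → 105° and 34.21′; 105 + 34.21/60 = 105.5701667
W → negative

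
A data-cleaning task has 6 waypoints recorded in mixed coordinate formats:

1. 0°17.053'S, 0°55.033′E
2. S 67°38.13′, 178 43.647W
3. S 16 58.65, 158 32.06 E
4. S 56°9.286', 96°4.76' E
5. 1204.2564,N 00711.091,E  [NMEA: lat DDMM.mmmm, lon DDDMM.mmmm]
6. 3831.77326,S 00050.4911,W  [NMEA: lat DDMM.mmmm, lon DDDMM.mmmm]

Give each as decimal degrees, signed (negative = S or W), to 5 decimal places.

1. -0.28422, 0.91722
2. -67.63550, -178.72745
3. -16.97750, 158.53433
4. -56.15477, 96.07933
5. 12.07094, 7.18485
6. -38.52955, -0.84152

Point 1:
  Latitude: 0 + 17.053/60 = 0.284217
  hemisphere S, so the sign is −
  Longitude: 0 + 55.033/60 = 0.917217
  E ⇒ keep positive
Point 2:
  Lat: 67 + 38.13/60 = 67.635500
  S ⇒ negate
  Longitude: 178 + 43.647/60 = 178.727450
  W → negative
Point 3:
  Lat: 16 + 58.65/60 = 16.977500
  S ⇒ negate
  Lon: 158 + 32.06/60 = 158.534333
  E → positive
Point 4:
  φ: 9.286′ = 0.154767°; total 56.154767
  S ⇒ negate
  Longitude: 4.76′ = 0.079333°; total 96.079333
  E → positive
Point 5:
  Lat: degrees = first 2 digits = 12, minutes = 4.2564; 12 + 4.2564/60 = 12.070940
  N ⇒ keep positive
  Longitude: split at 3 digits → 007° and 11.091′; 7 + 11.091/60 = 7.184850
  E ⇒ keep positive
Point 6:
  Latitude: split at 2 digits → 38° and 31.77326′; 38 + 31.77326/60 = 38.529554
  S ⇒ negate
  Longitude: degrees = first 3 digits = 0, minutes = 50.4911; 0 + 50.4911/60 = 0.841518
  hemisphere W, so the sign is −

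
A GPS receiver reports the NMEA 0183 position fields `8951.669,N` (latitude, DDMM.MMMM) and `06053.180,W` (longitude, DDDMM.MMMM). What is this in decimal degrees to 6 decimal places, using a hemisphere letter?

89.861150° N, 60.886333° W

φ: degrees = first 2 digits = 89, minutes = 51.669; 89 + 51.669/60 = 89.8611500
Longitude: split at 3 digits → 060° and 53.18′; 60 + 53.18/60 = 60.8863333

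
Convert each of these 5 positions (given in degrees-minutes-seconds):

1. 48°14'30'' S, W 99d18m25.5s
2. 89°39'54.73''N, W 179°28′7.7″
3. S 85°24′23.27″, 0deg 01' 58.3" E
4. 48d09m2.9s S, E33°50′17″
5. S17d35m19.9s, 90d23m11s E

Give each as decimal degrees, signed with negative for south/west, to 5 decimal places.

1. -48.24167, -99.30708
2. 89.66520, -179.46881
3. -85.40646, 0.03286
4. -48.15081, 33.83806
5. -17.58886, 90.38639

Point 1:
  Latitude: 48 + 14/60 + 30/3600 = 48.241667
  hemisphere S, so the sign is −
  λ: 99 + 18/60 + 25.5/3600 = 99.307083
  hemisphere W, so the sign is −
Point 2:
  Latitude: 89 + 39/60 + 54.73/3600 = 89.665203
  N → positive
  Longitude: 28′ + 7.7″ = 28.12833′; 179 + 28.12833/60 = 179.468806
  W → negative
Point 3:
  Latitude: 85 + 24/60 + 23.27/3600 = 85.406464
  S → negative
  λ: 0 + 1/60 + 58.3/3600 = 0.032861
  E → positive
Point 4:
  φ: 48 + 9/60 + 2.9/3600 = 48.150806
  S → negative
  λ: 33 + 50/60 + 17/3600 = 33.838056
  E → positive
Point 5:
  φ: 17° + 35/60 + 19.9/3600 = 17 + 0.583333 + 0.005528 = 17.588861
  hemisphere S, so the sign is −
  Lon: 90 + 23/60 + 11/3600 = 90.386389
  E ⇒ keep positive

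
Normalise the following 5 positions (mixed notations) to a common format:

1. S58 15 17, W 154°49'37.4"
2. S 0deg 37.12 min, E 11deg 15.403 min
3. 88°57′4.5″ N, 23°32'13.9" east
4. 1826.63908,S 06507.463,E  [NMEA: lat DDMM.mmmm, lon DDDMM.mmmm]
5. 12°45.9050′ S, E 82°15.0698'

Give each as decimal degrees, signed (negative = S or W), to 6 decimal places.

1. -58.254722, -154.827056
2. -0.618667, 11.256717
3. 88.951250, 23.537194
4. -18.443985, 65.124383
5. -12.765083, 82.251163

Point 1:
  Lat: 58° + 15/60 + 17/3600 = 58 + 0.250000 + 0.004722 = 58.2547222
  hemisphere S, so the sign is −
  λ: 154 + 49/60 + 37.4/3600 = 154.8270556
  W → negative
Point 2:
  Lat: 0 + 37.12/60 = 0.6186667
  hemisphere S, so the sign is −
  Longitude: 11 + 15.403/60 = 11.2567167
  E → positive
Point 3:
  Lat: 88 + 57/60 + 4.5/3600 = 88.9512500
  N → positive
  Lon: 23° + 32/60 + 13.9/3600 = 23 + 0.533333 + 0.003861 = 23.5371944
  E → positive
Point 4:
  Latitude: degrees = first 2 digits = 18, minutes = 26.63908; 18 + 26.63908/60 = 18.4439847
  S ⇒ negate
  Lon: split at 3 digits → 065° and 7.463′; 65 + 7.463/60 = 65.1243833
  E ⇒ keep positive
Point 5:
  Latitude: 12 + 45.905/60 = 12.7650833
  S → negative
  Longitude: 15.0698′ = 0.251163°; total 82.2511633
  E ⇒ keep positive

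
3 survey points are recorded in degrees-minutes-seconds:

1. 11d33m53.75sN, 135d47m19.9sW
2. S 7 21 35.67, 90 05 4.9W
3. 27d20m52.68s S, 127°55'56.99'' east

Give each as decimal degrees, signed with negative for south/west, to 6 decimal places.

1. 11.564931, -135.788861
2. -7.359908, -90.084694
3. -27.347967, 127.932497

Point 1:
  Latitude: 33′ + 53.75″ = 33.89583′; 11 + 33.89583/60 = 11.5649306
  N → positive
  Longitude: 135° + 47/60 + 19.9/3600 = 135 + 0.783333 + 0.005528 = 135.7888611
  hemisphere W, so the sign is −
Point 2:
  φ: 7 + 21/60 + 35.67/3600 = 7.3599083
  S → negative
  λ: 90° + 5/60 + 4.9/3600 = 90 + 0.083333 + 0.001361 = 90.0846944
  W ⇒ negate
Point 3:
  Lat: 20′ + 52.68″ = 20.87800′; 27 + 20.87800/60 = 27.3479667
  S ⇒ negate
  Longitude: 55′ + 56.99″ = 55.94983′; 127 + 55.94983/60 = 127.9324972
  E ⇒ keep positive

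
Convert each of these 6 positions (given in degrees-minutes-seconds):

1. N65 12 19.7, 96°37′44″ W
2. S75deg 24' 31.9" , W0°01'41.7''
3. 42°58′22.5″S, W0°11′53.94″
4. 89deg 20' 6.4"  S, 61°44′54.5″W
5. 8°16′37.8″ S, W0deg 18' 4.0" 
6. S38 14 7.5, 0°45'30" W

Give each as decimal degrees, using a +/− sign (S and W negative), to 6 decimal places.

Point 1:
  Latitude: 12′ + 19.7″ = 12.32833′; 65 + 12.32833/60 = 65.2054722
  N ⇒ keep positive
  λ: 96° + 37/60 + 44/3600 = 96 + 0.616667 + 0.012222 = 96.6288889
  W ⇒ negate
Point 2:
  φ: 24′ + 31.9″ = 24.53167′; 75 + 24.53167/60 = 75.4088611
  S ⇒ negate
  Lon: 0 + 1/60 + 41.7/3600 = 0.0282500
  W ⇒ negate
Point 3:
  Latitude: 42 + 58/60 + 22.5/3600 = 42.9729167
  hemisphere S, so the sign is −
  Longitude: 0 + 11/60 + 53.94/3600 = 0.1983167
  W ⇒ negate
Point 4:
  Lat: 89 + 20/60 + 6.4/3600 = 89.3351111
  S ⇒ negate
  Lon: 44′ + 54.5″ = 44.90833′; 61 + 44.90833/60 = 61.7484722
  W ⇒ negate
Point 5:
  Latitude: 8° + 16/60 + 37.8/3600 = 8 + 0.266667 + 0.010500 = 8.2771667
  S ⇒ negate
  Longitude: 0 + 18/60 + 4/3600 = 0.3011111
  W ⇒ negate
Point 6:
  Latitude: 14′ + 7.5″ = 14.12500′; 38 + 14.12500/60 = 38.2354167
  S → negative
  λ: 45′ + 30″ = 45.50000′; 0 + 45.50000/60 = 0.7583333
  W ⇒ negate

1. 65.205472, -96.628889
2. -75.408861, -0.028250
3. -42.972917, -0.198317
4. -89.335111, -61.748472
5. -8.277167, -0.301111
6. -38.235417, -0.758333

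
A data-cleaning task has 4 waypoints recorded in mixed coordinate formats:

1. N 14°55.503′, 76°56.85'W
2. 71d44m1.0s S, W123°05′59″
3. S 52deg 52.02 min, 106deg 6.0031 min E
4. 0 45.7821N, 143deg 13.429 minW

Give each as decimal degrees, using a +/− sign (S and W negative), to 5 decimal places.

1. 14.92505, -76.94750
2. -71.73361, -123.09972
3. -52.86700, 106.10005
4. 0.76304, -143.22382

Point 1:
  Lat: 14 + 55.503/60 = 14.925050
  N → positive
  Lon: 76 + 56.85/60 = 76.947500
  W → negative
Point 2:
  φ: 71° + 44/60 + 1/3600 = 71 + 0.733333 + 0.000278 = 71.733611
  hemisphere S, so the sign is −
  Lon: 5′ + 59″ = 5.98333′; 123 + 5.98333/60 = 123.099722
  W ⇒ negate
Point 3:
  Latitude: 52 + 52.02/60 = 52.867000
  S → negative
  Longitude: 6.0031′ = 0.100052°; total 106.100052
  E → positive
Point 4:
  φ: 0 + 45.7821/60 = 0.763035
  N → positive
  Longitude: 143 + 13.429/60 = 143.223817
  W ⇒ negate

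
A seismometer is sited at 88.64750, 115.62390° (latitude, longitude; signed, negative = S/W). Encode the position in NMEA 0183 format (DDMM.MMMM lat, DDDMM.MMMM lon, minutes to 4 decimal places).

φ: minutes = (88.647500 − 88) × 60 = 38.850000
λ: fractional part 0.623900 → 37.434000 minutes

8838.8500,N / 11537.4340,E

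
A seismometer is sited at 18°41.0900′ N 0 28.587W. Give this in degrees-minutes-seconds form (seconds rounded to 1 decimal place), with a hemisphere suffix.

18°41′5.4″ N, 0°28′35.2″ W

Latitude: 41.09000′ → 41′ and 0.09000 × 60 = 5.400″
λ: 28.58700′ → 28′ and 0.58700 × 60 = 35.220″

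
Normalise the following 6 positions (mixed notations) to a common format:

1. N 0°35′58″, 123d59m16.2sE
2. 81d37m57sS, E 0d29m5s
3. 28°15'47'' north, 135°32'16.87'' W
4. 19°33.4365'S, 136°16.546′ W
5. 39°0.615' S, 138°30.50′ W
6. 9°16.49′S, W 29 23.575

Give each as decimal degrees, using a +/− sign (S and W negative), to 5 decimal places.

Point 1:
  Latitude: 0 + 35/60 + 58/3600 = 0.599444
  N → positive
  Longitude: 123° + 59/60 + 16.2/3600 = 123 + 0.983333 + 0.004500 = 123.987833
  E ⇒ keep positive
Point 2:
  φ: 81 + 37/60 + 57/3600 = 81.632500
  S → negative
  Longitude: 0° + 29/60 + 5/3600 = 0 + 0.483333 + 0.001389 = 0.484722
  E ⇒ keep positive
Point 3:
  Latitude: 28° + 15/60 + 47/3600 = 28 + 0.250000 + 0.013056 = 28.263056
  N → positive
  Lon: 135° + 32/60 + 16.87/3600 = 135 + 0.533333 + 0.004686 = 135.538019
  hemisphere W, so the sign is −
Point 4:
  Latitude: 19 + 33.4365/60 = 19.557275
  hemisphere S, so the sign is −
  Longitude: 16.546′ = 0.275767°; total 136.275767
  W ⇒ negate
Point 5:
  Lat: 39 + 0.615/60 = 39.010250
  hemisphere S, so the sign is −
  λ: 138 + 30.5/60 = 138.508333
  hemisphere W, so the sign is −
Point 6:
  Latitude: 16.49′ = 0.274833°; total 9.274833
  S → negative
  λ: 23.575′ = 0.392917°; total 29.392917
  W ⇒ negate

1. 0.59944, 123.98783
2. -81.63250, 0.48472
3. 28.26306, -135.53802
4. -19.55728, -136.27577
5. -39.01025, -138.50833
6. -9.27483, -29.39292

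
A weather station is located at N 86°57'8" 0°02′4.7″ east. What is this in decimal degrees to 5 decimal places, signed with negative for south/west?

Latitude: 86° + 57/60 + 8/3600 = 86 + 0.950000 + 0.002222 = 86.952222
N ⇒ keep positive
Longitude: 0° + 2/60 + 4.7/3600 = 0 + 0.033333 + 0.001306 = 0.034639
E ⇒ keep positive

86.95222, 0.03464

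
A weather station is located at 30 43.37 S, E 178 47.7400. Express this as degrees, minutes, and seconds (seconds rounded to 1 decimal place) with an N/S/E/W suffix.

Latitude: fractional minutes 0.37000 × 60 = 22.200″
λ: fractional minutes 0.74000 × 60 = 44.400″

30°43′22.2″ S, 178°47′44.4″ E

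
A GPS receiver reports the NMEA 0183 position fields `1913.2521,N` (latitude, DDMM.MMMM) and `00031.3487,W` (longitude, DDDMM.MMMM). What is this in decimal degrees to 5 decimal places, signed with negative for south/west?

19.22087, -0.52248

Latitude: degrees = first 2 digits = 19, minutes = 13.2521; 19 + 13.2521/60 = 19.220868
N → positive
Longitude: degrees = first 3 digits = 0, minutes = 31.3487; 0 + 31.3487/60 = 0.522478
hemisphere W, so the sign is −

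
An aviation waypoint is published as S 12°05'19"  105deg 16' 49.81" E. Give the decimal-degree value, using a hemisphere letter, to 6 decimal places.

Latitude: 5′ + 19″ = 5.31667′; 12 + 5.31667/60 = 12.0886111
Longitude: 16′ + 49.81″ = 16.83017′; 105 + 16.83017/60 = 105.2805028

12.088611° S, 105.280503° E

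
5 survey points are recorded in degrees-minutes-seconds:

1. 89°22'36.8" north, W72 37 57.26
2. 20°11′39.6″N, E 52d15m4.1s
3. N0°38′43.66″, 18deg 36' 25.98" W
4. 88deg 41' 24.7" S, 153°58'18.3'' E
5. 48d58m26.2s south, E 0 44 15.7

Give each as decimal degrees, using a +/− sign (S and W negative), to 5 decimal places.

Point 1:
  Lat: 89 + 22/60 + 36.8/3600 = 89.376889
  N → positive
  Lon: 37′ + 57.26″ = 37.95433′; 72 + 37.95433/60 = 72.632572
  W ⇒ negate
Point 2:
  φ: 20 + 11/60 + 39.6/3600 = 20.194333
  N → positive
  Longitude: 52° + 15/60 + 4.1/3600 = 52 + 0.250000 + 0.001139 = 52.251139
  E ⇒ keep positive
Point 3:
  φ: 0° + 38/60 + 43.66/3600 = 0 + 0.633333 + 0.012128 = 0.645461
  N → positive
  λ: 36′ + 25.98″ = 36.43300′; 18 + 36.43300/60 = 18.607217
  W → negative
Point 4:
  Latitude: 88° + 41/60 + 24.7/3600 = 88 + 0.683333 + 0.006861 = 88.690194
  S → negative
  Lon: 153° + 58/60 + 18.3/3600 = 153 + 0.966667 + 0.005083 = 153.971750
  E → positive
Point 5:
  φ: 48° + 58/60 + 26.2/3600 = 48 + 0.966667 + 0.007278 = 48.973944
  hemisphere S, so the sign is −
  λ: 0 + 44/60 + 15.7/3600 = 0.737694
  E → positive

1. 89.37689, -72.63257
2. 20.19433, 52.25114
3. 0.64546, -18.60722
4. -88.69019, 153.97175
5. -48.97394, 0.73769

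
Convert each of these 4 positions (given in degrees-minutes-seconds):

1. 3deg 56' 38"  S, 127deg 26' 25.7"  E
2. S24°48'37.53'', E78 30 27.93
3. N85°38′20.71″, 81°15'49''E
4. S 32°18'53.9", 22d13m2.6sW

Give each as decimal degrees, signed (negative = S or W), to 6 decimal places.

Point 1:
  Latitude: 56′ + 38″ = 56.63333′; 3 + 56.63333/60 = 3.9438889
  S ⇒ negate
  λ: 127 + 26/60 + 25.7/3600 = 127.4404722
  E → positive
Point 2:
  Latitude: 24 + 48/60 + 37.53/3600 = 24.8104250
  hemisphere S, so the sign is −
  Lon: 78 + 30/60 + 27.93/3600 = 78.5077583
  E → positive
Point 3:
  Latitude: 38′ + 20.71″ = 38.34517′; 85 + 38.34517/60 = 85.6390861
  N ⇒ keep positive
  Lon: 81 + 15/60 + 49/3600 = 81.2636111
  E → positive
Point 4:
  Lat: 32 + 18/60 + 53.9/3600 = 32.3149722
  S ⇒ negate
  λ: 22° + 13/60 + 2.6/3600 = 22 + 0.216667 + 0.000722 = 22.2173889
  W → negative

1. -3.943889, 127.440472
2. -24.810425, 78.507758
3. 85.639086, 81.263611
4. -32.314972, -22.217389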